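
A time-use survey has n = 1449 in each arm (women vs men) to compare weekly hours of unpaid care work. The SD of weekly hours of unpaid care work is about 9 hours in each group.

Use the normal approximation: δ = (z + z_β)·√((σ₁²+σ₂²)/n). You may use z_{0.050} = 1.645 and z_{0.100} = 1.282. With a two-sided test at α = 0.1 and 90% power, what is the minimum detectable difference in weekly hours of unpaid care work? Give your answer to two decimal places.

δ = (z_{α/2} + z_β) · √((σ₁²+σ₂²)/n)
  = (1.645 + 1.282) · √(162/1449)
  = 2.927 · √0.1118
  = 2.927 · 0.3344
  = 0.9787

Minimum detectable difference ≈ 0.98 hours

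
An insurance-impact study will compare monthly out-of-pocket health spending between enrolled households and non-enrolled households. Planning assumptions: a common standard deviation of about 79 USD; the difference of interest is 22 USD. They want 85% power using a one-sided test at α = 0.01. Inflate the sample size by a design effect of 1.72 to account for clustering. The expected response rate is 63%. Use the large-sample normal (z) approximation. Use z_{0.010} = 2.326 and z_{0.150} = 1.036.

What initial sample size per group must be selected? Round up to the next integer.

n = 796 per group

n = (z_α + z_β)² · (σ₁² + σ₂²) / δ²
  = (2.326 + 1.036)² · (2·79² = 12482) / 22²
  = 11.3030 · 12482 / 484
  = 291.50
Design effect: 1.72 × 291.50 = 501.38.
Adjust for 63% response: 501.38 / 0.63 = 795.83.
Round up → n = 796 per group.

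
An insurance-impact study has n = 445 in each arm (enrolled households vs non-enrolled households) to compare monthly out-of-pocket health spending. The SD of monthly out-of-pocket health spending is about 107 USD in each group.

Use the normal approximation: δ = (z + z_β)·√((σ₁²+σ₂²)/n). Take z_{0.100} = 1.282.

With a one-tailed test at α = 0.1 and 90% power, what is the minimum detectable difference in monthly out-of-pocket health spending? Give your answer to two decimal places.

δ = (z_α + z_β) · √((σ₁²+σ₂²)/n)
  = (1.282 + 1.282) · √(22898/445)
  = 2.564 · √51.4562
  = 2.564 · 7.1733
  = 18.3923

Minimum detectable difference ≈ 18.39 USD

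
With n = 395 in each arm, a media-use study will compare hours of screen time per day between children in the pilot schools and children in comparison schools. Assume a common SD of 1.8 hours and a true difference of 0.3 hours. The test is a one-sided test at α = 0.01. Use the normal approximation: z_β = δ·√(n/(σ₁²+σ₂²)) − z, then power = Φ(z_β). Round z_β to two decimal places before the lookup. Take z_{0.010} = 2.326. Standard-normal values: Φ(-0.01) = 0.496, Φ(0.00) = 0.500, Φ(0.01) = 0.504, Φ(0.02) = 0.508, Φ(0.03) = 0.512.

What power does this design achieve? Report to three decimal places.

Power ≈ 0.508

z_β = δ·√(n/(σ₁²+σ₂²)) − z_α
    = 0.3 · √(395/6.48) − 2.326
    = 0.3 · 7.80748 − 2.326
    = 2.3422 − 2.326 = 0.0162 → 0.02
Power = Φ(0.02) = 0.508.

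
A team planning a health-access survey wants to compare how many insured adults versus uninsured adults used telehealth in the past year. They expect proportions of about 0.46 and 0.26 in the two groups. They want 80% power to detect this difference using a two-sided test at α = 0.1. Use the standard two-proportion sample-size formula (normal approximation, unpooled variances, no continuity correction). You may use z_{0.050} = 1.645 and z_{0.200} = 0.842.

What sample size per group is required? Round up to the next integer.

n = 69 per group

n = (z_{α/2} + z_β)² · [p₁(1−p₁) + p₂(1−p₂)] / (p₁ − p₂)²
  = (1.645 + 0.842)² · (0.46·0.54 + 0.26·0.74) / (0.20)²
  = (2.487)² · (0.2484 + 0.1924) / 0.0400
  = 6.1852 · 0.4408 / 0.0400
  = 68.16
Round up → n = 69 per group.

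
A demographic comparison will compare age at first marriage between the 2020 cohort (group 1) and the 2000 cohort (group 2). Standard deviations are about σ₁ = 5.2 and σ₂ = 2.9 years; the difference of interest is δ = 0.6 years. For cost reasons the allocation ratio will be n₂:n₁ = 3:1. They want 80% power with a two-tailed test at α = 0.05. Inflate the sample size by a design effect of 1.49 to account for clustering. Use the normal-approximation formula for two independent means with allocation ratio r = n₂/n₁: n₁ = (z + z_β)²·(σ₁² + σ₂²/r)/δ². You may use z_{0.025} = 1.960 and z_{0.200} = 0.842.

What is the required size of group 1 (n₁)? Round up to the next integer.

n₁ = 970

n₁ = (z_{α/2} + z_β)² · (σ₁² + σ₂²/r) / δ²
   = (1.960 + 0.842)² · (5.2² + 2.9²/3) / 0.6²
   = 7.8512 · (27.04 + 2.8033) / 0.36
   = 7.8512 · 29.8433 / 0.36
   = 650.85
Design effect: 1.49 × 650.85 = 969.77.
Round up → n₁ = 970; n₂ = r·n₁ = 3 × 970 = 2910.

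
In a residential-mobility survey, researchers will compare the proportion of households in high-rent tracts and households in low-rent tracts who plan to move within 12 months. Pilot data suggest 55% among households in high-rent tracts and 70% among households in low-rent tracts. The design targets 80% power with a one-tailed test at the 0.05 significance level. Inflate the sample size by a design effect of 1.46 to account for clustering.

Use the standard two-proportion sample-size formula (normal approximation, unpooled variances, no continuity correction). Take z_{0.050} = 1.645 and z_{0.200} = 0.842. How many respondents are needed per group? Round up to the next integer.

n = (z_α + z_β)² · [p₁(1−p₁) + p₂(1−p₂)] / (p₁ − p₂)²
  = (1.645 + 0.842)² · (0.55·0.45 + 0.70·0.30) / (-0.15)²
  = (2.487)² · (0.2475 + 0.2100) / 0.0225
  = 6.1852 · 0.4575 / 0.0225
  = 125.77
Design effect: 1.46 × 125.77 = 183.62.
Round up → n = 184 per group.

n = 184 per group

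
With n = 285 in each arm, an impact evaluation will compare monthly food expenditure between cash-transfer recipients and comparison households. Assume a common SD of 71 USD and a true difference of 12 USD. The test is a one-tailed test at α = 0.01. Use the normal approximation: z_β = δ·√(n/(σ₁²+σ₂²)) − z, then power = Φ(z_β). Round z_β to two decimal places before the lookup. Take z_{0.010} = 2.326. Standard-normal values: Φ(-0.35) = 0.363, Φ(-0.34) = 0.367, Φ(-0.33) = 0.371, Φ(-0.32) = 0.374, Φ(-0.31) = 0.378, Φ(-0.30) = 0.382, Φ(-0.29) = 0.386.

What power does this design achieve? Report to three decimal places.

z_β = δ·√(n/(σ₁²+σ₂²)) − z_α
    = 12 · √(285/10082) − 2.326
    = 12 · 0.16813 − 2.326
    = 2.0176 − 2.326 = -0.3084 → -0.31
Power = Φ(-0.31) = 0.378.

Power ≈ 0.378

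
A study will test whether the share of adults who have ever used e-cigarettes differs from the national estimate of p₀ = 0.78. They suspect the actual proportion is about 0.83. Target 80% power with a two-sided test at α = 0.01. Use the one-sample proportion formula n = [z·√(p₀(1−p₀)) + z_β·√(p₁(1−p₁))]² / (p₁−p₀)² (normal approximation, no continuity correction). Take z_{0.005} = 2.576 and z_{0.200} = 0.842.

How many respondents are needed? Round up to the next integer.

n = [z_{α/2}·√(p₀q₀) + z_β·√(p₁q₁)]² / (p₁ − p₀)²
  = [2.576·√(0.78·0.22) + 0.842·√(0.83·0.17)]² / (0.05)²
  = [2.576·0.4142 + 0.842·0.3756]² / 0.0025
  = [1.3834]² / 0.0025
  = 765.50
Round up → n = 766.

n = 766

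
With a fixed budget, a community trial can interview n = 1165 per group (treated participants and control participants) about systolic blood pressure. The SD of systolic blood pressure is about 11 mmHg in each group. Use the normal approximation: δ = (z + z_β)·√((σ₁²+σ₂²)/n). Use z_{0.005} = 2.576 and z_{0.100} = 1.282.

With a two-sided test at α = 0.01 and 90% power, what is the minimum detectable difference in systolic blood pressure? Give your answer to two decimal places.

δ = (z_{α/2} + z_β) · √((σ₁²+σ₂²)/n)
  = (2.576 + 1.282) · √(242/1165)
  = 3.858 · √0.20773
  = 3.858 · 0.4558
  = 1.7584

Minimum detectable difference ≈ 1.76 mmHg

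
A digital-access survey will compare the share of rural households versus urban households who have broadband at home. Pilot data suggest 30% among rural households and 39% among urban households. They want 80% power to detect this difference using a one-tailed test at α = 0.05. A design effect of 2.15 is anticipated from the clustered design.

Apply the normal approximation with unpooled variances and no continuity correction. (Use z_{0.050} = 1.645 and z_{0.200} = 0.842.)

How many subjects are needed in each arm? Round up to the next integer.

n = (z_α + z_β)² · [p₁(1−p₁) + p₂(1−p₂)] / (p₁ − p₂)²
  = (1.645 + 0.842)² · (0.30·0.70 + 0.39·0.61) / (-0.09)²
  = (2.487)² · (0.2100 + 0.2379) / 0.0081
  = 6.1852 · 0.4479 / 0.0081
  = 342.02
Design effect: 2.15 × 342.02 = 735.34.
Round up → n = 736 per group.

n = 736 per group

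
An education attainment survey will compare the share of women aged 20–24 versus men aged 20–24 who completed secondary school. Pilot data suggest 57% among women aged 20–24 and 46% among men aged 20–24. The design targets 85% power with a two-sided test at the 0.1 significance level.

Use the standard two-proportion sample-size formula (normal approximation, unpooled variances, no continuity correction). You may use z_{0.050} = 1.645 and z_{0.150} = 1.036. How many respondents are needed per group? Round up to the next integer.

n = (z_{α/2} + z_β)² · [p₁(1−p₁) + p₂(1−p₂)] / (p₁ − p₂)²
  = (1.645 + 1.036)² · (0.57·0.43 + 0.46·0.54) / (0.11)²
  = (2.681)² · (0.2451 + 0.2484) / 0.0121
  = 7.1878 · 0.4935 / 0.0121
  = 293.15
Round up → n = 294 per group.

n = 294 per group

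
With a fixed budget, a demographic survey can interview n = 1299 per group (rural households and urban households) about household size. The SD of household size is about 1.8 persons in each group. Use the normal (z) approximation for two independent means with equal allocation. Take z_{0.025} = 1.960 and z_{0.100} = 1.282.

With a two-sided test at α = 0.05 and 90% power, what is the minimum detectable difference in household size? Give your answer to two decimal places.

Minimum detectable difference ≈ 0.23 persons

δ = (z_{α/2} + z_β) · √((σ₁²+σ₂²)/n)
  = (1.960 + 1.282) · √(6.48/1299)
  = 3.242 · √0.00499
  = 3.242 · 0.0706
  = 0.2290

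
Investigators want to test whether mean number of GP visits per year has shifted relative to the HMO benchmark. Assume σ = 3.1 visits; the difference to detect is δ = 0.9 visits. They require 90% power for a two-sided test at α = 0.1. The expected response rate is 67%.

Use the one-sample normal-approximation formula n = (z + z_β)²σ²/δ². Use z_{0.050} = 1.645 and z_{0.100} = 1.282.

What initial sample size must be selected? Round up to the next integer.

n = (z_{α/2} + z_β)² · σ² / δ²
  = (1.645 + 1.282)² · 3.1² / 0.9²
  = 8.5673 · 9.61 / 0.81
  = 101.64
Adjust for 67% response: 101.64 / 0.67 = 151.71.
Round up → n = 152.

n = 152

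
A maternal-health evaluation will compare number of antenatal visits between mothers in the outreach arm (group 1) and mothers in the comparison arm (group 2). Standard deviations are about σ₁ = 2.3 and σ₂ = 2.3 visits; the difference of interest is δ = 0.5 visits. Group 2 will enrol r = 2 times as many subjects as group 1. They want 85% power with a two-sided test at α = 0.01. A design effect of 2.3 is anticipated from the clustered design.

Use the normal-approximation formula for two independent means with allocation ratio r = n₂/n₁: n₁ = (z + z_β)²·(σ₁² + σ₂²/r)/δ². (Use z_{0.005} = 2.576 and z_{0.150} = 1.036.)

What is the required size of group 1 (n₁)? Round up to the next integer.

n₁ = 953

n₁ = (z_{α/2} + z_β)² · (σ₁² + σ₂²/r) / δ²
   = (2.576 + 1.036)² · (2.3² + 2.3²/2) / 0.5²
   = 13.0465 · (5.29 + 2.645) / 0.25
   = 13.0465 · 7.935 / 0.25
   = 414.10
Design effect: 2.3 × 414.10 = 952.42.
Round up → n₁ = 953; n₂ = r·n₁ = 2 × 953 = 1906.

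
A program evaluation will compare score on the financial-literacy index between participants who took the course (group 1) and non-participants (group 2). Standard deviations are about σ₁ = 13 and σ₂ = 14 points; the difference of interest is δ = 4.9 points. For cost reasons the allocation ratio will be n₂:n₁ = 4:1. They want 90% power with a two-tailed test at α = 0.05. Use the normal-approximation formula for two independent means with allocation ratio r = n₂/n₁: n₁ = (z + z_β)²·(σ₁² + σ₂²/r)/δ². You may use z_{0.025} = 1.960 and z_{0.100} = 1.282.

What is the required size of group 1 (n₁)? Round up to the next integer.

n₁ = (z_{α/2} + z_β)² · (σ₁² + σ₂²/r) / δ²
   = (1.960 + 1.282)² · (13² + 14²/4) / 4.9²
   = 10.5106 · (169 + 49) / 24.01
   = 10.5106 · 218 / 24.01
   = 95.43
Round up → n₁ = 96; n₂ = r·n₁ = 4 × 96 = 384.

n₁ = 96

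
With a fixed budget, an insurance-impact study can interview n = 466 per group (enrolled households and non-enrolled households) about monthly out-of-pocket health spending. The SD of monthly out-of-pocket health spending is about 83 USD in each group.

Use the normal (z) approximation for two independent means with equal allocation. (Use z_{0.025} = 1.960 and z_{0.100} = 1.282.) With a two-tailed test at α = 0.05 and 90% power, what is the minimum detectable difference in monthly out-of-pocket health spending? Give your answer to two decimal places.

δ = (z_{α/2} + z_β) · √((σ₁²+σ₂²)/n)
  = (1.960 + 1.282) · √(13778/466)
  = 3.242 · √29.5665
  = 3.242 · 5.4375
  = 17.6284

Minimum detectable difference ≈ 17.63 USD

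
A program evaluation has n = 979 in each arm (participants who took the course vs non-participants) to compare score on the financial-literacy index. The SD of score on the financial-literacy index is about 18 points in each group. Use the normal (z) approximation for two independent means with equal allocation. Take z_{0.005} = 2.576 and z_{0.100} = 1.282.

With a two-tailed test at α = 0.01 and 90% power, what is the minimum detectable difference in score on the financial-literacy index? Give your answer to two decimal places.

δ = (z_{α/2} + z_β) · √((σ₁²+σ₂²)/n)
  = (2.576 + 1.282) · √(648/979)
  = 3.858 · √0.6619
  = 3.858 · 0.8136
  = 3.1388

Minimum detectable difference ≈ 3.14 points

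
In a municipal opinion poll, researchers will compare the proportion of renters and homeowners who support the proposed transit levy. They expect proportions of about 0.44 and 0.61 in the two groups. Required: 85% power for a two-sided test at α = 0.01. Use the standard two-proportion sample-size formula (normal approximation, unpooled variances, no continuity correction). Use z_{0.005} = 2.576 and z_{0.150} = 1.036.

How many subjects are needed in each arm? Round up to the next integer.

n = (z_{α/2} + z_β)² · [p₁(1−p₁) + p₂(1−p₂)] / (p₁ − p₂)²
  = (2.576 + 1.036)² · (0.44·0.56 + 0.61·0.39) / (-0.17)²
  = (3.612)² · (0.2464 + 0.2379) / 0.0289
  = 13.0465 · 0.4843 / 0.0289
  = 218.63
Round up → n = 219 per group.

n = 219 per group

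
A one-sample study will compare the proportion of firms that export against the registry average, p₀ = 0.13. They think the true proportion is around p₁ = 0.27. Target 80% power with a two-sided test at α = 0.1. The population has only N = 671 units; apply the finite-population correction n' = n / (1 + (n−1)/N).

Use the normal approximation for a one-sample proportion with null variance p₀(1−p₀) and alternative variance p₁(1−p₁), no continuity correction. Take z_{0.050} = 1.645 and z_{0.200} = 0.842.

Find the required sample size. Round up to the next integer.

n = [z_{α/2}·√(p₀q₀) + z_β·√(p₁q₁)]² / (p₁ − p₀)²
  = [1.645·√(0.13·0.87) + 0.842·√(0.27·0.73)]² / (0.14)²
  = [1.645·0.3363 + 0.842·0.4440]² / 0.0196
  = [0.9270]² / 0.0196
  = 43.85
Finite-population correction (N = 671): 43.85 / (1 + (43.85 − 1)/671) = 41.21.
Round up → n = 42.

n = 42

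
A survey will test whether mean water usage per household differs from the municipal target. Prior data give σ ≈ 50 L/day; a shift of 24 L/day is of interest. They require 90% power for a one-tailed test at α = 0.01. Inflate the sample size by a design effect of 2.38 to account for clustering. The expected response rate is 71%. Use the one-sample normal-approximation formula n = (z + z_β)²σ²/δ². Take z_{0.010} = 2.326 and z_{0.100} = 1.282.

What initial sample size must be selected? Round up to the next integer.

n = 190

n = (z_α + z_β)² · σ² / δ²
  = (2.326 + 1.282)² · 50² / 24²
  = 13.0177 · 2500 / 576
  = 56.50
Design effect: 2.38 × 56.50 = 134.47.
Adjust for 71% response: 134.47 / 0.71 = 189.40.
Round up → n = 190.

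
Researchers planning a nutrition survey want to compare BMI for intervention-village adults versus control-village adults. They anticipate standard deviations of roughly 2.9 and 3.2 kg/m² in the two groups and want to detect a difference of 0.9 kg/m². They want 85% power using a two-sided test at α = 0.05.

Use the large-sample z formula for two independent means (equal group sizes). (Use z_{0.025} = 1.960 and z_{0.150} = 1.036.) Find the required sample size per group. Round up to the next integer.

n = (z_{α/2} + z_β)² · (σ₁² + σ₂²) / δ²
  = (1.960 + 1.036)² · (2.9² + 3.2² = 18.65) / 0.9²
  = 8.9760 · 18.65 / 0.81
  = 206.67
Round up → n = 207 per group.

n = 207 per group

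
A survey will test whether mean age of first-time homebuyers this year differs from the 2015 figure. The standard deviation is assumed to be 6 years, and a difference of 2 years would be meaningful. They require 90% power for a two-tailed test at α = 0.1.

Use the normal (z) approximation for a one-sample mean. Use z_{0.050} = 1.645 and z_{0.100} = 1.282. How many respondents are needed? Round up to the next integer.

n = (z_{α/2} + z_β)² · σ² / δ²
  = (1.645 + 1.282)² · 6² / 2²
  = 8.5673 · 36 / 4
  = 77.11
Round up → n = 78.

n = 78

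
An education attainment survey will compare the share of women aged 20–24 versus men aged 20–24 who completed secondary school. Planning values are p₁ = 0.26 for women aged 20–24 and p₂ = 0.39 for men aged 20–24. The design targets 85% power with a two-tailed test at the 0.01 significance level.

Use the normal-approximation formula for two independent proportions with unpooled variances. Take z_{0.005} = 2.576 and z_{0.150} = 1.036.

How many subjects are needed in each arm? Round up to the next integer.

n = 333 per group

n = (z_{α/2} + z_β)² · [p₁(1−p₁) + p₂(1−p₂)] / (p₁ − p₂)²
  = (2.576 + 1.036)² · (0.26·0.74 + 0.39·0.61) / (-0.13)²
  = (3.612)² · (0.1924 + 0.2379) / 0.0169
  = 13.0465 · 0.4303 / 0.0169
  = 332.19
Round up → n = 333 per group.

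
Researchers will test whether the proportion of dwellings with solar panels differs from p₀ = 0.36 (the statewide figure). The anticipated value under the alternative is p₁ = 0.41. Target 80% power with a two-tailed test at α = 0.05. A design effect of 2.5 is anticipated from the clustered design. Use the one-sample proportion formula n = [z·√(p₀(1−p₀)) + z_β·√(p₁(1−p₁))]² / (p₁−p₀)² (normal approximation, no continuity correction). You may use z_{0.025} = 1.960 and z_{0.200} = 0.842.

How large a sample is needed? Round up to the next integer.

n = [z_{α/2}·√(p₀q₀) + z_β·√(p₁q₁)]² / (p₁ − p₀)²
  = [1.960·√(0.36·0.64) + 0.842·√(0.41·0.59)]² / (0.05)²
  = [1.960·0.4800 + 0.842·0.4918]² / 0.0025
  = [1.3549]² / 0.0025
  = 734.33
Design effect: 2.5 × 734.33 = 1835.82.
Round up → n = 1836.

n = 1836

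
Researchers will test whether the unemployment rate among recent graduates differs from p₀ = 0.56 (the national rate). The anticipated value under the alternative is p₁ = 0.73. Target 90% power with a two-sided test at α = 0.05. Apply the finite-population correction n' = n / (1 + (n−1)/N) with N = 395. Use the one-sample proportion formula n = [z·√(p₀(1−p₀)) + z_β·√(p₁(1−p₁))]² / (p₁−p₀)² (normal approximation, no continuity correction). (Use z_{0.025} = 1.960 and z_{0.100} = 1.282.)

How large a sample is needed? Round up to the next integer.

n = [z_{α/2}·√(p₀q₀) + z_β·√(p₁q₁)]² / (p₁ − p₀)²
  = [1.960·√(0.56·0.44) + 1.282·√(0.73·0.27)]² / (0.17)²
  = [1.960·0.4964 + 1.282·0.4440]² / 0.0289
  = [1.5421]² / 0.0289
  = 82.28
Finite-population correction (N = 395): 82.28 / (1 + (82.28 − 1)/395) = 68.24.
Round up → n = 69.

n = 69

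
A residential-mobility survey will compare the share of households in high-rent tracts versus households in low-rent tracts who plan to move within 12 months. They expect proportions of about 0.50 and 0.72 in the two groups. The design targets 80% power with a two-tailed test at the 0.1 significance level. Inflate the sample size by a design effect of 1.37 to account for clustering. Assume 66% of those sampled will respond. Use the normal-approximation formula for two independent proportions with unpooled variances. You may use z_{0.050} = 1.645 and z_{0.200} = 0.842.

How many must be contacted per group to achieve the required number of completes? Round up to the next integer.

n = (z_{α/2} + z_β)² · [p₁(1−p₁) + p₂(1−p₂)] / (p₁ − p₂)²
  = (1.645 + 0.842)² · (0.50·0.50 + 0.72·0.28) / (-0.22)²
  = (2.487)² · (0.2500 + 0.2016) / 0.0484
  = 6.1852 · 0.4516 / 0.0484
  = 57.71
Design effect: 1.37 × 57.71 = 79.06.
Adjust for 66% response: 79.06 / 0.66 = 119.79.
Round up → n = 120 per group.

n = 120 per group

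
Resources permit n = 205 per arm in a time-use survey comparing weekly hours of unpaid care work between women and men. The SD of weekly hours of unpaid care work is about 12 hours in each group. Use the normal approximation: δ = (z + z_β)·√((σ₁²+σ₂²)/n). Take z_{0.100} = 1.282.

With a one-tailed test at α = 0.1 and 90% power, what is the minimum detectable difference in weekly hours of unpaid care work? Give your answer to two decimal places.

δ = (z_α + z_β) · √((σ₁²+σ₂²)/n)
  = (1.282 + 1.282) · √(288/205)
  = 2.564 · √1.4049
  = 2.564 · 1.1853
  = 3.0390

Minimum detectable difference ≈ 3.04 hours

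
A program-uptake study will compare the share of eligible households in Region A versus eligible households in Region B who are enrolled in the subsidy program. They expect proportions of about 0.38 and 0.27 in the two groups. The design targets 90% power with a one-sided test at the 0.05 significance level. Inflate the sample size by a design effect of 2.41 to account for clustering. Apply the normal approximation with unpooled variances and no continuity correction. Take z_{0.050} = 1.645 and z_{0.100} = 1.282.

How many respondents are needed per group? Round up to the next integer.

n = 739 per group

n = (z_α + z_β)² · [p₁(1−p₁) + p₂(1−p₂)] / (p₁ − p₂)²
  = (1.645 + 1.282)² · (0.38·0.62 + 0.27·0.73) / (0.11)²
  = (2.927)² · (0.2356 + 0.1971) / 0.0121
  = 8.5673 · 0.4327 / 0.0121
  = 306.37
Design effect: 2.41 × 306.37 = 738.35.
Round up → n = 739 per group.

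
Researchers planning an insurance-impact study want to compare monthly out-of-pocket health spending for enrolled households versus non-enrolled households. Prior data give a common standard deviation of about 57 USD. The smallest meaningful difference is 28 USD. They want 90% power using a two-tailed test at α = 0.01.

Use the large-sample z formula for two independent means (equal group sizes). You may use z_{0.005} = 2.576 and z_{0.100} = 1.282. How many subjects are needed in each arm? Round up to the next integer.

n = (z_{α/2} + z_β)² · (σ₁² + σ₂²) / δ²
  = (2.576 + 1.282)² · (2·57² = 6498) / 28²
  = 14.8842 · 6498 / 784
  = 123.36
Round up → n = 124 per group.

n = 124 per group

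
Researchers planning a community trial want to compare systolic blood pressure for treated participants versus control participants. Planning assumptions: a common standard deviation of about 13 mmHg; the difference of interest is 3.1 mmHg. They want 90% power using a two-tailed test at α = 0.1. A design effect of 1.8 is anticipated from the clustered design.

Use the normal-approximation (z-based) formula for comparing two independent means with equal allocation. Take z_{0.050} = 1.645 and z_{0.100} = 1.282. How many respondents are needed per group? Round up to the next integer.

n = 543 per group

n = (z_{α/2} + z_β)² · (σ₁² + σ₂²) / δ²
  = (1.645 + 1.282)² · (2·13² = 338) / 3.1²
  = 8.5673 · 338 / 9.61
  = 301.33
Design effect: 1.8 × 301.33 = 542.39.
Round up → n = 543 per group.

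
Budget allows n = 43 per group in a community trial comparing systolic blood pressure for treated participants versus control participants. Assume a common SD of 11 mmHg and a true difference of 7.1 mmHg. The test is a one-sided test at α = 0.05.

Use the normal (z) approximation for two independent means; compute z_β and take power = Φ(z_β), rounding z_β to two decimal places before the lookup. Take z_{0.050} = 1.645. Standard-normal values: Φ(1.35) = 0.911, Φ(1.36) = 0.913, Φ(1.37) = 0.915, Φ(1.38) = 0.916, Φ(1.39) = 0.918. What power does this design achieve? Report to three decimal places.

z_β = δ·√(n/(σ₁²+σ₂²)) − z_α
    = 7.1 · √(43/242) − 1.645
    = 7.1 · 0.42153 − 1.645
    = 2.9928 − 1.645 = 1.3478 → 1.35
Power = Φ(1.35) = 0.911.

Power ≈ 0.911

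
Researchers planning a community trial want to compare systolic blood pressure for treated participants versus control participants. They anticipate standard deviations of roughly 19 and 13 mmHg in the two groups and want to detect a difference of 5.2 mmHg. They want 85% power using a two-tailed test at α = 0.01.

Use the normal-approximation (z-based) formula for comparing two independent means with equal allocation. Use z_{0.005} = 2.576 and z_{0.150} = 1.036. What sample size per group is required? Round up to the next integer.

n = (z_{α/2} + z_β)² · (σ₁² + σ₂²) / δ²
  = (2.576 + 1.036)² · (19² + 13² = 530) / 5.2²
  = 13.0465 · 530 / 27.04
  = 255.72
Round up → n = 256 per group.

n = 256 per group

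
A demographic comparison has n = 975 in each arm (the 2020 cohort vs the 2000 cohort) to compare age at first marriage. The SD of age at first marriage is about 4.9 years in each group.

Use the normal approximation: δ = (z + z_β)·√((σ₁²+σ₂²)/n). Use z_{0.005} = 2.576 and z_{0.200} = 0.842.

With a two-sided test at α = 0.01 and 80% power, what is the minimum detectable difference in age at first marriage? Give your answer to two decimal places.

δ = (z_{α/2} + z_β) · √((σ₁²+σ₂²)/n)
  = (2.576 + 0.842) · √(48.02/975)
  = 3.418 · √0.04925
  = 3.418 · 0.2219
  = 0.7585

Minimum detectable difference ≈ 0.76 years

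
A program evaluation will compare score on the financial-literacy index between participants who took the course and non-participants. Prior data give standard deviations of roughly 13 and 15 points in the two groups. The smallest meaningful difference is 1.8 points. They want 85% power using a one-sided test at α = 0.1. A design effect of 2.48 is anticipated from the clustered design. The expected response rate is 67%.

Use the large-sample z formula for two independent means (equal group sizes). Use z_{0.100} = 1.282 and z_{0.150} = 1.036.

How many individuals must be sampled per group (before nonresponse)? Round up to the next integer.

n = 2419 per group

n = (z_α + z_β)² · (σ₁² + σ₂²) / δ²
  = (1.282 + 1.036)² · (13² + 15² = 394) / 1.8²
  = 5.3731 · 394 / 3.24
  = 653.40
Design effect: 2.48 × 653.40 = 1620.43.
Adjust for 67% response: 1620.43 / 0.67 = 2418.55.
Round up → n = 2419 per group.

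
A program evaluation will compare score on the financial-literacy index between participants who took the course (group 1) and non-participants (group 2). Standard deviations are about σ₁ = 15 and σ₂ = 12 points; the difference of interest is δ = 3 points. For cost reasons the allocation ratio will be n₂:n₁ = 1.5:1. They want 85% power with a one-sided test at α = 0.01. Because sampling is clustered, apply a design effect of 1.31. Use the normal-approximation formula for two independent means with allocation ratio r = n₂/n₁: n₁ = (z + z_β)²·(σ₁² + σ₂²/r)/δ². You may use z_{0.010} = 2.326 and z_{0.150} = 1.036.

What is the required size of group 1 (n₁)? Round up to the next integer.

n₁ = (z_α + z_β)² · (σ₁² + σ₂²/r) / δ²
   = (2.326 + 1.036)² · (15² + 12²/1.5) / 3²
   = 11.3030 · (225 + 96) / 9
   = 11.3030 · 321 / 9
   = 403.14
Design effect: 1.31 × 403.14 = 528.12.
Round up → n₁ = 529; n₂ = r·n₁ = 1.5 × 529 = 794.

n₁ = 529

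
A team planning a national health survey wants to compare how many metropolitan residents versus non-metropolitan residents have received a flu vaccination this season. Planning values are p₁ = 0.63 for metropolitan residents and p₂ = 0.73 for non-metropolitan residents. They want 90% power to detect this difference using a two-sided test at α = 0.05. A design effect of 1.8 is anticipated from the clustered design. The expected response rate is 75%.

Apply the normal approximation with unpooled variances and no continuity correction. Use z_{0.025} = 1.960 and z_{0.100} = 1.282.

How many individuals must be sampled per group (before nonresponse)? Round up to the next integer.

n = (z_{α/2} + z_β)² · [p₁(1−p₁) + p₂(1−p₂)] / (p₁ − p₂)²
  = (1.960 + 1.282)² · (0.63·0.37 + 0.73·0.27) / (-0.10)²
  = (3.242)² · (0.2331 + 0.1971) / 0.0100
  = 10.5106 · 0.4302 / 0.0100
  = 452.16
Design effect: 1.8 × 452.16 = 813.90.
Adjust for 75% response: 813.90 / 0.75 = 1085.19.
Round up → n = 1086 per group.

n = 1086 per group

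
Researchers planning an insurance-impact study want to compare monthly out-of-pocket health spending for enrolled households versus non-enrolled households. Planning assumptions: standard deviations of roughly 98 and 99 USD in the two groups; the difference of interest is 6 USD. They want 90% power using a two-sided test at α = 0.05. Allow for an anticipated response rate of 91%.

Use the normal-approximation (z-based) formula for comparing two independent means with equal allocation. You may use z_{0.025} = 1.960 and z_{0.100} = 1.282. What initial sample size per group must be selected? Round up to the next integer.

n = (z_{α/2} + z_β)² · (σ₁² + σ₂²) / δ²
  = (1.960 + 1.282)² · (98² + 99² = 19405) / 6²
  = 10.5106 · 19405 / 36
  = 5665.49
Adjust for 91% response: 5665.49 / 0.91 = 6225.81.
Round up → n = 6226 per group.

n = 6226 per group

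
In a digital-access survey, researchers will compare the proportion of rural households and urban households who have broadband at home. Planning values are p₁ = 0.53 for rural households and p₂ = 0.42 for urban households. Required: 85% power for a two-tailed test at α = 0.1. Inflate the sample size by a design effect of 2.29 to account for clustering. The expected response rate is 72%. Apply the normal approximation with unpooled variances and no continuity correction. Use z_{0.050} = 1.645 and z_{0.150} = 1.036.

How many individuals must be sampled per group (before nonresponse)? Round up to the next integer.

n = 931 per group

n = (z_{α/2} + z_β)² · [p₁(1−p₁) + p₂(1−p₂)] / (p₁ − p₂)²
  = (1.645 + 1.036)² · (0.53·0.47 + 0.42·0.58) / (0.11)²
  = (2.681)² · (0.2491 + 0.2436) / 0.0121
  = 7.1878 · 0.4927 / 0.0121
  = 292.68
Design effect: 2.29 × 292.68 = 670.23.
Adjust for 72% response: 670.23 / 0.72 = 930.88.
Round up → n = 931 per group.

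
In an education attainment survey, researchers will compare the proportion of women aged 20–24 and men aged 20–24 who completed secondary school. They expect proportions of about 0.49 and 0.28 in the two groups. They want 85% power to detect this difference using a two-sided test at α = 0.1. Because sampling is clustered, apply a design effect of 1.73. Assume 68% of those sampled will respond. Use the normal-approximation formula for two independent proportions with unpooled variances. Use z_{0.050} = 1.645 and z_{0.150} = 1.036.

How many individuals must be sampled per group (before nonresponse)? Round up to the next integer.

n = 188 per group

n = (z_{α/2} + z_β)² · [p₁(1−p₁) + p₂(1−p₂)] / (p₁ − p₂)²
  = (1.645 + 1.036)² · (0.49·0.51 + 0.28·0.72) / (0.21)²
  = (2.681)² · (0.2499 + 0.2016) / 0.0441
  = 7.1878 · 0.4515 / 0.0441
  = 73.59
Design effect: 1.73 × 73.59 = 127.31.
Adjust for 68% response: 127.31 / 0.68 = 187.22.
Round up → n = 188 per group.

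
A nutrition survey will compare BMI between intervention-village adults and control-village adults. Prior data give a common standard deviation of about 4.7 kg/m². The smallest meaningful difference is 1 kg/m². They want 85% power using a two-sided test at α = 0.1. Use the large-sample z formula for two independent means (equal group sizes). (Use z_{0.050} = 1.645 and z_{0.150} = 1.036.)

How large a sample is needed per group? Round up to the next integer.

n = 318 per group

n = (z_{α/2} + z_β)² · (σ₁² + σ₂²) / δ²
  = (1.645 + 1.036)² · (2·4.7² = 44.18) / 1²
  = 7.1878 · 44.18 / 1
  = 317.56
Round up → n = 318 per group.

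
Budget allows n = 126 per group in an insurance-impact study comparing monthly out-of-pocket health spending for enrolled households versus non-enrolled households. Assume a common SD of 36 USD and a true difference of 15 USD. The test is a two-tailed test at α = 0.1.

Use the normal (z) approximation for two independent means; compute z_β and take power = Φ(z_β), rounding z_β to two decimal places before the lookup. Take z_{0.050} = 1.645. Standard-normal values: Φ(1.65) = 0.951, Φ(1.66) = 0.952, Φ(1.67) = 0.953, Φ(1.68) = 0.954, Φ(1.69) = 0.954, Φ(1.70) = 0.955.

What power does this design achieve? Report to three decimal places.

z_β = δ·√(n/(σ₁²+σ₂²)) − z_{α/2}
    = 15 · √(126/2592) − 1.645
    = 15 · 0.22048 − 1.645
    = 3.3072 − 1.645 = 1.6622 → 1.66
Power = Φ(1.66) = 0.952.

Power ≈ 0.952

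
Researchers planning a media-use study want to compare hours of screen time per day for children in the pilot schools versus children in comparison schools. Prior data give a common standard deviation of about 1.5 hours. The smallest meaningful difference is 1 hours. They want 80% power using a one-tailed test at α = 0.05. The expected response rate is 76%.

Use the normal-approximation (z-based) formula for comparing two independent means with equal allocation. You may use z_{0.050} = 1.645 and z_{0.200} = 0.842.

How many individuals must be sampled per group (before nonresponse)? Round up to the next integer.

n = 37 per group

n = (z_α + z_β)² · (σ₁² + σ₂²) / δ²
  = (1.645 + 0.842)² · (2·1.5² = 4.5) / 1²
  = 6.1852 · 4.5 / 1
  = 27.83
Adjust for 76% response: 27.83 / 0.76 = 36.62.
Round up → n = 37 per group.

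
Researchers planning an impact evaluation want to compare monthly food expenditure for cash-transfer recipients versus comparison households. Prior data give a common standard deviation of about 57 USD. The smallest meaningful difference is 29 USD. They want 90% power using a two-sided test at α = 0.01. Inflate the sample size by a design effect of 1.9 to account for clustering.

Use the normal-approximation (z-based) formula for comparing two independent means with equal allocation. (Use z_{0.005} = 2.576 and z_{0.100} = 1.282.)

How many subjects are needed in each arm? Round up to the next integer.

n = (z_{α/2} + z_β)² · (σ₁² + σ₂²) / δ²
  = (2.576 + 1.282)² · (2·57² = 6498) / 29²
  = 14.8842 · 6498 / 841
  = 115.00
Design effect: 1.9 × 115.00 = 218.51.
Round up → n = 219 per group.

n = 219 per group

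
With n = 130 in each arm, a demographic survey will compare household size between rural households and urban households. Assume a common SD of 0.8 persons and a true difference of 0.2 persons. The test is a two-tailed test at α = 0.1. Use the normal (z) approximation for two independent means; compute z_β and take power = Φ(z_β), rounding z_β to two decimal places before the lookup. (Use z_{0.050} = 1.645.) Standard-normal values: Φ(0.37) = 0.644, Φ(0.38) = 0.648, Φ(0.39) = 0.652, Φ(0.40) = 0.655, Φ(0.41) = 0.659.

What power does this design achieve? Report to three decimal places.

Power ≈ 0.644

z_β = δ·√(n/(σ₁²+σ₂²)) − z_{α/2}
    = 0.2 · √(130/1.28) − 1.645
    = 0.2 · 10.07782 − 1.645
    = 2.0156 − 1.645 = 0.3706 → 0.37
Power = Φ(0.37) = 0.644.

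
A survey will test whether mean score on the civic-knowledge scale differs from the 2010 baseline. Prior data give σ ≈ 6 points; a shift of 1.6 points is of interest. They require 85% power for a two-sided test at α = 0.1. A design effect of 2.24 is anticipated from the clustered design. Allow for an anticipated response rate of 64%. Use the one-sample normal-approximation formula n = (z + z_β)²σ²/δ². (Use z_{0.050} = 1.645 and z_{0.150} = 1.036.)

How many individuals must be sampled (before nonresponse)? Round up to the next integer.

n = (z_{α/2} + z_β)² · σ² / δ²
  = (1.645 + 1.036)² · 6² / 1.6²
  = 7.1878 · 36 / 2.56
  = 101.08
Design effect: 2.24 × 101.08 = 226.41.
Adjust for 64% response: 226.41 / 0.64 = 353.77.
Round up → n = 354.

n = 354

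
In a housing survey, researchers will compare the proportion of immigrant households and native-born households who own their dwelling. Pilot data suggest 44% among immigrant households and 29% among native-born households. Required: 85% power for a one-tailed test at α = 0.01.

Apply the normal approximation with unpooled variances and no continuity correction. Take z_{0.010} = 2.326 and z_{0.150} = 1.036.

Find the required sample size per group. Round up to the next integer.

n = 228 per group

n = (z_α + z_β)² · [p₁(1−p₁) + p₂(1−p₂)] / (p₁ − p₂)²
  = (2.326 + 1.036)² · (0.44·0.56 + 0.29·0.71) / (0.15)²
  = (3.362)² · (0.2464 + 0.2059) / 0.0225
  = 11.3030 · 0.4523 / 0.0225
  = 227.22
Round up → n = 228 per group.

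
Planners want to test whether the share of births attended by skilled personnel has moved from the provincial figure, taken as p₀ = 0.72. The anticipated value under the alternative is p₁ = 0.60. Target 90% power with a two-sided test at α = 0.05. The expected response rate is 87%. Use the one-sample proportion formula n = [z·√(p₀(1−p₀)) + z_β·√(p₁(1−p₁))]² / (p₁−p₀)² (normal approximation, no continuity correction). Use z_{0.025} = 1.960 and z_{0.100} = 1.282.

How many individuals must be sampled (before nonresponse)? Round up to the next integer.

n = 182

n = [z_{α/2}·√(p₀q₀) + z_β·√(p₁q₁)]² / (p₁ − p₀)²
  = [1.960·√(0.72·0.28) + 1.282·√(0.60·0.40)]² / (-0.12)²
  = [1.960·0.4490 + 1.282·0.4899]² / 0.0144
  = [1.5081]² / 0.0144
  = 157.94
Adjust for 87% response: 157.94 / 0.87 = 181.54.
Round up → n = 182.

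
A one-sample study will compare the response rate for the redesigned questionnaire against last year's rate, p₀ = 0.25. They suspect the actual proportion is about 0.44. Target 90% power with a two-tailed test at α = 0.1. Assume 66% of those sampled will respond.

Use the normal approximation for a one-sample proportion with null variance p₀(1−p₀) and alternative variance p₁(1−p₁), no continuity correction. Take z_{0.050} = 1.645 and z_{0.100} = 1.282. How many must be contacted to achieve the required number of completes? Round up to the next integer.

n = [z_{α/2}·√(p₀q₀) + z_β·√(p₁q₁)]² / (p₁ − p₀)²
  = [1.645·√(0.25·0.75) + 1.282·√(0.44·0.56)]² / (0.19)²
  = [1.645·0.4330 + 1.282·0.4964]² / 0.0361
  = [1.3487]² / 0.0361
  = 50.39
Adjust for 66% response: 50.39 / 0.66 = 76.34.
Round up → n = 77.

n = 77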